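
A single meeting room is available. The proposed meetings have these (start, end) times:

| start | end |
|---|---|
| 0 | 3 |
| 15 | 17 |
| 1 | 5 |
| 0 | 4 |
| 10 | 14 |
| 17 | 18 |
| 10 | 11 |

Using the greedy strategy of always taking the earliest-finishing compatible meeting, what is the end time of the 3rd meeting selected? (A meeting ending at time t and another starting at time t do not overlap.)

Sorted by end: (0,3)  (0,4)  (1,5)  (10,11)  (10,14)  (15,17)  (17,18)
take (0,3); skip (1,5); take (10,11); take (15,17); take (17,18).
Selected: (0,3) (10,11) (15,17) (17,18)

17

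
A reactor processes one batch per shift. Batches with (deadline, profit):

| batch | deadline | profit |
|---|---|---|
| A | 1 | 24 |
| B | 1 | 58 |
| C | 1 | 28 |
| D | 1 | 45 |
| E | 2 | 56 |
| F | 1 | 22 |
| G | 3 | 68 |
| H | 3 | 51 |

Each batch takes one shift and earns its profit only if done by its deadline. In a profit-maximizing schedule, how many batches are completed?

3

By profit: G(d3,68), B(d1,58), E(d2,56), H(d3,51), D(d1,45), C(d1,28), A(d1,24), F(d1,22)
G→slot 3; B→slot 1; E→slot 2; H skipped; D skipped; C skipped; A skipped; F skipped.
3 of 8 scheduled.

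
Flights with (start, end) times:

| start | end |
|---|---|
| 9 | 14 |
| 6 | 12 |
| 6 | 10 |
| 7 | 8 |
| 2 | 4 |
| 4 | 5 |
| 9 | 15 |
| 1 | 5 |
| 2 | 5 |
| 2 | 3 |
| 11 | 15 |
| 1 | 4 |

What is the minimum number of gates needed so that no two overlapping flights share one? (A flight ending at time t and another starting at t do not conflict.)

5

Count concurrent intervals with a sweep; the peak is the room count.
Events (time:±→running): 1:+→1 1:+→2 2:+→3 2:+→4 2:+→5 … peak 5.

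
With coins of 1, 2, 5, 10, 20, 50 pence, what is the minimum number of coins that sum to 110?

3

110 − 2×50→10 − 1×10→0
Total coins = 2 + 1 = 3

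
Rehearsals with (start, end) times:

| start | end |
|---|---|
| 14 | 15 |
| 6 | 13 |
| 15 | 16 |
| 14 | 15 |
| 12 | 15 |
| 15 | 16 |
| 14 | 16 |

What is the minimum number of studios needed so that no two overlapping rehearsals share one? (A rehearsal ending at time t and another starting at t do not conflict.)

4

Events (time:±→running): 6:+→1 12:+→2 13:-→1 14:+→2 14:+→3 14:+→4 … peak 4.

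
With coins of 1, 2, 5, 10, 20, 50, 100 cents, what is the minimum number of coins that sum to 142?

142 = 1×100 + 2×20 + 1×2
Total coins = 1 + 2 + 1 = 4

4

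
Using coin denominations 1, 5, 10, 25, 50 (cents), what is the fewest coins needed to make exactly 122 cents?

6

122 = 2×50 + 2×10 + 2×1
Total coins = 2 + 2 + 2 = 6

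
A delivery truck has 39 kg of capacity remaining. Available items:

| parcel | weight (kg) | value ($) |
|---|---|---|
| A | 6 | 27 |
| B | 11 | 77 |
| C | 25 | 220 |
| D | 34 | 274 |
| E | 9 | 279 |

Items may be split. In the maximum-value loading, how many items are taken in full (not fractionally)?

Sort by value per unit weight and fill in that order.
Ratios (sorted): E 31.00, C 8.80, D 8.06, B 7.00, A 4.50
take E (9 @ 279); take C (25 @ 220); take 5/34 of D → 40.29. Capacity used 39/39.
2 item(s) taken whole; one partial (take 5/34 of D).

2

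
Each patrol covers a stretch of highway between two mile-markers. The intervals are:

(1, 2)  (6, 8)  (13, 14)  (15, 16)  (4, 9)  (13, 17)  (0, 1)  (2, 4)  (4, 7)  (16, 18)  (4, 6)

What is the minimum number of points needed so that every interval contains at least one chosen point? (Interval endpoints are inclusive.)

Sorted: [0,1] [1,2] [2,4] [4,6] [4,7] [6,8] [4,9] [13,14] [15,16] [13,17] [16,18]
{[0,1],[1,2]} hit by 1; {[2,4],[4,6],[4,7]} hit by 4; {[6,8],[4,9]} hit by 8; {[13,14]} hit by 14; {[15,16],[13,17],[16,18]} hit by 16.
Points: 1, 4, 8, 14, 16 (5 total).

5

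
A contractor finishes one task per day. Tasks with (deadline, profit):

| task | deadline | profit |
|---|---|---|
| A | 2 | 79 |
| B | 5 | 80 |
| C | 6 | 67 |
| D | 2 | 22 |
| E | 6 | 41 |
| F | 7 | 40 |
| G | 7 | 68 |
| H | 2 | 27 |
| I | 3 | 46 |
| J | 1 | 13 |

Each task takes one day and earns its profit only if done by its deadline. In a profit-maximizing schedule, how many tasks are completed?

Take jobs in profit order; each goes to the latest open slot no later than its deadline.
Profit order: B=80 A=79 G=68 C=67 I=46 E=41 F=40 H=27 D=22 J=13
Assign: B→slot 5, A→slot 2, G→slot 7, C→slot 6, I→slot 3, E→slot 4, F→slot 1, H skipped, D skipped, J skipped.
Slots: [1:F] [2:A] [3:I] [4:E] [5:B] [6:C] [7:G]
7 of 10 scheduled.

7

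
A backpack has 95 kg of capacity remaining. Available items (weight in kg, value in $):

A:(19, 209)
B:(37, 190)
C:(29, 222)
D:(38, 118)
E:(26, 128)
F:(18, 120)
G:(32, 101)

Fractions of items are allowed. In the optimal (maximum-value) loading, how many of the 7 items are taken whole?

3

Sort by value per unit weight and fill in that order.
Ratios (sorted): A 11.00, C 7.66, F 6.67, B 5.14, E 4.92, G 3.16, D 3.11
take A (19 @ 209); take C (29 @ 222); take F (18 @ 120); take 29/37 of B → 148.92. Capacity used 95/95.
3 item(s) taken whole; one partial (take 29/37 of B).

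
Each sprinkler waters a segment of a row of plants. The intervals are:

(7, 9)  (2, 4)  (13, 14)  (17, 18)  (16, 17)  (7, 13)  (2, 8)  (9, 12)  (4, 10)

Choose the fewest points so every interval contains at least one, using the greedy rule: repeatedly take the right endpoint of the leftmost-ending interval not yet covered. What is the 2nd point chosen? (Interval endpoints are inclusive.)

9

Process intervals by earliest right end; each time one isn't hit yet, stab at its right endpoint.
Sorted: [2,4] [2,8] [7,9] [4,10] [9,12] [7,13] [13,14] [16,17] [17,18]
{[2,4],[2,8]} hit by 4; {[7,9],[4,10],[9,12],[7,13]} hit by 9; {[13,14]} hit by 14; {[16,17],[17,18]} hit by 17.
Points: 4, 9, 14, 17 (4 total).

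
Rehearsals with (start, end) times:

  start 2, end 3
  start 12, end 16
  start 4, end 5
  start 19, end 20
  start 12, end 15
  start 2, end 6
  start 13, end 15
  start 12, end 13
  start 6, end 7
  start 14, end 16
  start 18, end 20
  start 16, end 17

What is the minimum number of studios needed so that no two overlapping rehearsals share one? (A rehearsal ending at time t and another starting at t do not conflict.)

The answer is the maximum number of intervals overlapping at any instant.
starts: [2, 2, 4, 6, 12, 12, 12, 13, 14, 16, 18, 19]
ends:   [3, 5, 6, 7, 13, 15, 15, 16, 16, 17, 20, 20]
s2→1 s2→2 e3→1 s4→2 e5→1 e6→0 s6→1 e7→0 s12→1 s12→2 s12→3 e13→2 s13→3 s14→4  — peak 4.

4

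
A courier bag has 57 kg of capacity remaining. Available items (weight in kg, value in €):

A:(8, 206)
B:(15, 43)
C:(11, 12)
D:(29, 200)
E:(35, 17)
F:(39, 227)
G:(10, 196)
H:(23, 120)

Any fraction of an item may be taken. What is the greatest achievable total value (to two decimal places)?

660.21

Ratios (sorted): A 25.75, G 19.60, D 6.90, F 5.82, H 5.22, B 2.87, C 1.09, E 0.49
take A (8 @ 206); take G (10 @ 196); take D (29 @ 200); take 10/39 of F → 58.21. Capacity used 57/57.
Total value = 660.21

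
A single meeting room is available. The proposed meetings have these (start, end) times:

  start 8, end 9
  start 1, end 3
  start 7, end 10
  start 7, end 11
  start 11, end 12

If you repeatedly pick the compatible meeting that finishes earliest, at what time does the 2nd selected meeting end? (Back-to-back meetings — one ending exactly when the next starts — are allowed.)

9

Greedy by earliest finish: after sorting by end time, pick each interval compatible with the last pick.
Sorted by end: (1,3)  (8,9)  (7,10)  (7,11)  (11,12)
take (1,3); take (8,9); skip (7,10); skip (7,11); take (11,12).
Selected: (1,3) (8,9) (11,12)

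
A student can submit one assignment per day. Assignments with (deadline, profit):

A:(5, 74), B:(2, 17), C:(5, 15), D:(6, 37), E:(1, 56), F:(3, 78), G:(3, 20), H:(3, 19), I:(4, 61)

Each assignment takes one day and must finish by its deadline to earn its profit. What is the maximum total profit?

Take jobs in profit order; each goes to the latest open slot no later than its deadline.
By profit: F(d3,78), A(d5,74), I(d4,61), E(d1,56), D(d6,37), G(d3,20), H(d3,19), B(d2,17), C(d5,15)
F→slot 3; A→slot 5; I→slot 4; E→slot 1; D→slot 6; G→slot 2; H skipped; B skipped; C skipped.
Profit = 56 + 20 + 78 + 61 + 74 + 37 = 326

326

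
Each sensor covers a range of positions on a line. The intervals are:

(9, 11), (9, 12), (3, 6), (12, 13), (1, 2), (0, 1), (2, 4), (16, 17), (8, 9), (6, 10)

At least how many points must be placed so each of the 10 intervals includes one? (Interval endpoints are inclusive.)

By right end: [0,1]  [1,2]  [2,4]  [3,6]  [8,9]  [6,10]  [9,11]  [9,12]  [12,13]  [16,17]
[0,1] uncovered → point at 1; [2,4] uncovered → point at 4; [8,9] uncovered → point at 9; [12,13] uncovered → point at 13; [16,17] uncovered → point at 17.
Points: 1, 4, 9, 13, 17 (5 total).

5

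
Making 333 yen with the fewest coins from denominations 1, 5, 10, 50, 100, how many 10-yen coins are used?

333 − 3×100→33 − 3×10→3 − 3×1→0
Count of 10: 3

3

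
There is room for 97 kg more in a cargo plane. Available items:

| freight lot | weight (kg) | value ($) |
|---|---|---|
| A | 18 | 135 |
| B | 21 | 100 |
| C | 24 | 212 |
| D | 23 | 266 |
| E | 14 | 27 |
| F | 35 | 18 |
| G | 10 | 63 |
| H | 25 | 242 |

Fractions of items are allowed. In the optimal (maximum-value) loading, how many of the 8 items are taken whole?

Order: D (266/23=11.57) > H (242/25=9.68) > C (212/24=8.83) > A (135/18=7.50) > G (63/10=6.30) > B (100/21=4.76) > E (27/14=1.93) > F (18/35=0.51)
Fill: take D (23 @ 266) → take H (25 @ 242) → take C (24 @ 212) → take A (18 @ 135) → take 7/10 of G → 44.10; 97/97 used.
4 item(s) taken whole; one partial (take 7/10 of G).

4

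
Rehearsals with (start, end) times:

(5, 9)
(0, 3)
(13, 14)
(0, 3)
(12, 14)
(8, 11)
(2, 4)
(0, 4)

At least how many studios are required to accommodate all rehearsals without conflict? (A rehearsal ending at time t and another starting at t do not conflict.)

The answer is the maximum number of intervals overlapping at any instant.
Events (time:±→running): 0:+→1 0:+→2 0:+→3 2:+→4 … peak 4.

4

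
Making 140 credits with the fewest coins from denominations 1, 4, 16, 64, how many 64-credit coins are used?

140 − 2×64→12 − 3×4→0
Count of 64: 2

2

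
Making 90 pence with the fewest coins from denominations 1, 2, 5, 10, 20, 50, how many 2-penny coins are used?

0

90 − 1×50→40 − 2×20→0
Count of 2: 0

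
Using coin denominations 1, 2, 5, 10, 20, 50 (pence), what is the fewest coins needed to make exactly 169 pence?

7

169 = 3×50 + 1×10 + 1×5 + 2×2
Total coins = 3 + 1 + 1 + 2 = 7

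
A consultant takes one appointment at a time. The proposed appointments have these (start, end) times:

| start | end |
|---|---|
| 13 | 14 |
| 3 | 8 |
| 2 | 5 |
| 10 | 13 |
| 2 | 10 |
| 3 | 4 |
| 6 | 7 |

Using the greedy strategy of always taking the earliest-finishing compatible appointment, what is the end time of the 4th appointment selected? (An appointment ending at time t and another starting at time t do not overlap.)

Sort by end time and greedily take each interval whose start is ≥ the last chosen end.
By end time: (3,4), (2,5), (6,7), (3,8), (2,10), (10,13), (13,14).
Pick (3,4); next start ≥ 4 → (6,7); next start ≥ 7 → (10,13); next start ≥ 13 → (13,14).
Selected: (3,4) (6,7) (10,13) (13,14)

14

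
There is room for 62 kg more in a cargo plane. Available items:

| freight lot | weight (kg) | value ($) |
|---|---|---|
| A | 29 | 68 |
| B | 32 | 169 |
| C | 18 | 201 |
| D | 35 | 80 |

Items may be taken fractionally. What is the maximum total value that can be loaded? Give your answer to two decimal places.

Order: C (201/18=11.17) > B (169/32=5.28) > A (68/29=2.34) > D (80/35=2.29)
Fill: take C (18 @ 201) → take B (32 @ 169) → take 12/29 of A → 28.14; 62/62 used.
Total value = 398.14

398.14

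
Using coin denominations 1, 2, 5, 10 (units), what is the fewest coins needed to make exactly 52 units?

Use the largest denomination that fits, subtract, and repeat.
52 − 5×10→2 − 1×2→0
Total coins = 5 + 1 = 6

6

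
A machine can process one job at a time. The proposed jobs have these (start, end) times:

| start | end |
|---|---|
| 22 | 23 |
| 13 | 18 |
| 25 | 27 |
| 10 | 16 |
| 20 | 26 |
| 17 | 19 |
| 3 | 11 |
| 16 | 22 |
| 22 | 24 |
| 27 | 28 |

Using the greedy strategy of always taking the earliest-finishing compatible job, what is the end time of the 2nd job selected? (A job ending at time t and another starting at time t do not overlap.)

18

Order by finish time; keep every interval that doesn't clash with the previous kept one.
By end time: (3,11), (10,16), (13,18), (17,19), (16,22), (22,23), (22,24), (20,26), (25,27), (27,28).
Pick (3,11); next start ≥ 11 → (13,18); next start ≥ 18 → (22,23); next start ≥ 23 → (25,27); next start ≥ 27 → (27,28).
Selected: (3,11) (13,18) (22,23) (25,27) (27,28)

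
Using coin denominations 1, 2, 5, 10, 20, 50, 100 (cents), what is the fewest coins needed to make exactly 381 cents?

381 − 3×100→81 − 1×50→31 − 1×20→11 − 1×10→1 − 1×1→0
Total coins = 3 + 1 + 1 + 1 + 1 = 7

7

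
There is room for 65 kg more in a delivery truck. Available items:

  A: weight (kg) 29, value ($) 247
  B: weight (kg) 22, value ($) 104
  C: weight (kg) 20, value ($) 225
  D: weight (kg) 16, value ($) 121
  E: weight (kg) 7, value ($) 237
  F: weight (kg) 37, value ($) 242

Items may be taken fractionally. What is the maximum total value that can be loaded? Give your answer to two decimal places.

Greedy by value/weight ratio, highest first.
Ratios (sorted): E 33.86, C 11.25, A 8.52, D 7.56, F 6.54, B 4.73
take E (7 @ 237); take C (20 @ 225); take A (29 @ 247); take 9/16 of D → 68.06. Capacity used 65/65.
Total value = 777.06

777.06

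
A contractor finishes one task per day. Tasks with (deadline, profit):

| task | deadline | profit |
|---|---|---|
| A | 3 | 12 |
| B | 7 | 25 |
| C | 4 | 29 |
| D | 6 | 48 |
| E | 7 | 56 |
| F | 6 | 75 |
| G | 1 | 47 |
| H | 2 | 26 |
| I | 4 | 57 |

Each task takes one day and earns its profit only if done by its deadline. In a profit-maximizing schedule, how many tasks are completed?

7

Take jobs in profit order; each goes to the latest open slot no later than its deadline.
Profit order: F=75 I=57 E=56 D=48 G=47 C=29 H=26 B=25 A=12
Assign: F→slot 6, I→slot 4, E→slot 7, D→slot 5, G→slot 1, C→slot 3, H→slot 2, B skipped, A skipped.
Slots: [1:G] [2:H] [3:C] [4:I] [5:D] [6:F] [7:E]
7 of 9 scheduled.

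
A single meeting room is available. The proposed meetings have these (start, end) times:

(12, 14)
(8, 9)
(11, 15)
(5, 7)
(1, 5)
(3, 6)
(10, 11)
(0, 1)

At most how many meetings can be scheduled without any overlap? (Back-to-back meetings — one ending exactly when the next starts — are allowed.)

6

By end time: (0,1), (1,5), (3,6), (5,7), (8,9), (10,11), (12,14), (11,15).
Pick (0,1); next start ≥ 1 → (1,5); next start ≥ 5 → (5,7); next start ≥ 7 → (8,9); next start ≥ 9 → (10,11); next start ≥ 11 → (12,14).
Selected 6 meetings.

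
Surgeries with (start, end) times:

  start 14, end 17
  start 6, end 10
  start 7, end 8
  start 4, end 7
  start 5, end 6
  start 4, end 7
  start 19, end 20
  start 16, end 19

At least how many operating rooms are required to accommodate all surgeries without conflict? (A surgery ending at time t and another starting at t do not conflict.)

3

Count concurrent intervals with a sweep; the peak is the room count.
Events (time:±→running): 4:+→1 4:+→2 5:+→3 … peak 3.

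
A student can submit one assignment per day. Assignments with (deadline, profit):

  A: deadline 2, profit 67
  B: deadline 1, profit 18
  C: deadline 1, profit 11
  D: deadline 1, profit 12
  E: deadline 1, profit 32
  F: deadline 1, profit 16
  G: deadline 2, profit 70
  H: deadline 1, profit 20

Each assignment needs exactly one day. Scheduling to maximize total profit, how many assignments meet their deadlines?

2

Sort by profit descending; place each in the latest free slot ≤ its deadline.
By profit: G(d2,70), A(d2,67), E(d1,32), H(d1,20), B(d1,18), F(d1,16), D(d1,12), C(d1,11)
G→slot 2; A→slot 1; E skipped; H skipped; B skipped; F skipped; D skipped; C skipped.
2 of 8 scheduled.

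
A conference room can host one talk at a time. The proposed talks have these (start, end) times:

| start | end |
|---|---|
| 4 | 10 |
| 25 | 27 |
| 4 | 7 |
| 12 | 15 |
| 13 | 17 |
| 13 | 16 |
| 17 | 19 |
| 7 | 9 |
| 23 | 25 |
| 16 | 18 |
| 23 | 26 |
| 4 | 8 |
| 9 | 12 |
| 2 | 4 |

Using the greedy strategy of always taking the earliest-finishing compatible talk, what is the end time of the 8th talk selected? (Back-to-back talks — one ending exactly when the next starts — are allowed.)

By end time: (2,4), (4,7), (4,8), (7,9), (4,10), (9,12), (12,15), (13,16), (13,17), (16,18), (17,19), (23,25), (23,26), (25,27).
Pick (2,4); next start ≥ 4 → (4,7); next start ≥ 7 → (7,9); next start ≥ 9 → (9,12); next start ≥ 12 → (12,15); next start ≥ 15 → (16,18); next start ≥ 18 → (23,25); next start ≥ 25 → (25,27).
Selected: (2,4) (4,7) (7,9) (9,12) (12,15) (16,18) (23,25) (25,27)

27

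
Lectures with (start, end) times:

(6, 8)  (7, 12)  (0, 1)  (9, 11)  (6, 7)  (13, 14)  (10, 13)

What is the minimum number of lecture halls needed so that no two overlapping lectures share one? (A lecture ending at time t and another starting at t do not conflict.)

starts: [0, 6, 6, 7, 9, 10, 13]
ends:   [1, 7, 8, 11, 12, 13, 14]
s0→1 e1→0 s6→1 s6→2 e7→1 s7→2 e8→1 s9→2 s10→3  — peak 3.

3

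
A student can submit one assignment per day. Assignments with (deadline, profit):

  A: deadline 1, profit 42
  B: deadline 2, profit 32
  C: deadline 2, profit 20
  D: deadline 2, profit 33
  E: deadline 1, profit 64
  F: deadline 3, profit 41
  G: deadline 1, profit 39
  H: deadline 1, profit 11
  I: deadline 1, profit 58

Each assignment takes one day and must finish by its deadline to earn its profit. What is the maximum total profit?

138

Profit order: E=64 I=58 A=42 F=41 G=39 D=33 B=32 C=20 H=11
Assign: E→slot 1, I skipped, A skipped, F→slot 3, G skipped, D→slot 2, B skipped, C skipped, H skipped.
Slots: [1:E] [2:D] [3:F]
Profit = 64 + 33 + 41 = 138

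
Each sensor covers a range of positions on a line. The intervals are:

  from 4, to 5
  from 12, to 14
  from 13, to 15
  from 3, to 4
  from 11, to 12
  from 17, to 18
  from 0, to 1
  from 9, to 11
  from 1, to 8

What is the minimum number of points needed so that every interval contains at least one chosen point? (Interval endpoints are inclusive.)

Sort by right endpoint; whenever an interval is uncovered, place a point at its right end.
Sorted: [0,1] [3,4] [4,5] [1,8] [9,11] [11,12] [12,14] [13,15] [17,18]
{[0,1]} hit by 1; {[3,4],[4,5],[1,8]} hit by 4; {[9,11],[11,12]} hit by 11; {[12,14],[13,15]} hit by 14; {[17,18]} hit by 18.
Points: 1, 4, 11, 14, 18 (5 total).

5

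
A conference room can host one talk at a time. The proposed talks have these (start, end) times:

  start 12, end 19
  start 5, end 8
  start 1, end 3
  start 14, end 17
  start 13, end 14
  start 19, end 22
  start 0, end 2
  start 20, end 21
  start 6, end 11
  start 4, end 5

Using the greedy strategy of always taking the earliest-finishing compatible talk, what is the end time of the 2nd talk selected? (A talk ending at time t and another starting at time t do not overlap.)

5

Greedy by earliest finish: after sorting by end time, pick each interval compatible with the last pick.
Sorted by end: (0,2)  (1,3)  (4,5)  (5,8)  (6,11)  (13,14)  (14,17)  (12,19)  (20,21)  (19,22)
take (0,2); take (4,5); take (5,8); take (13,14); take (14,17); skip (12,19); take (20,21).
Selected: (0,2) (4,5) (5,8) (13,14) (14,17) (20,21)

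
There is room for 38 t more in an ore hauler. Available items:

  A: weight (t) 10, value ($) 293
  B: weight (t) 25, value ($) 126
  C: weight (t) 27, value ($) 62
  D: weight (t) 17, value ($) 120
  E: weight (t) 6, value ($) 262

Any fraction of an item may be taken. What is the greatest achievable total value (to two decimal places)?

Greedy by value/weight ratio, highest first.
Order: E (262/6=43.67) > A (293/10=29.30) > D (120/17=7.06) > B (126/25=5.04) > C (62/27=2.30)
Fill: take E (6 @ 262) → take A (10 @ 293) → take D (17 @ 120) → take 5/25 of B → 25.20; 38/38 used.
Total value = 700.20

700.20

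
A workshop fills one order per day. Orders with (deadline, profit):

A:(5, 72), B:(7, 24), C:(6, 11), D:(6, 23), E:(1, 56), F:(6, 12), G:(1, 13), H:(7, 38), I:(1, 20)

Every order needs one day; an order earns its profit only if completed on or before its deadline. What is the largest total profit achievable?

236

By profit: A(d5,72), E(d1,56), H(d7,38), B(d7,24), D(d6,23), I(d1,20), G(d1,13), F(d6,12), C(d6,11)
A→slot 5; E→slot 1; H→slot 7; B→slot 6; D→slot 4; I skipped; G skipped; F→slot 3; C→slot 2.
Profit = 56 + 11 + 12 + 23 + 72 + 24 + 38 = 236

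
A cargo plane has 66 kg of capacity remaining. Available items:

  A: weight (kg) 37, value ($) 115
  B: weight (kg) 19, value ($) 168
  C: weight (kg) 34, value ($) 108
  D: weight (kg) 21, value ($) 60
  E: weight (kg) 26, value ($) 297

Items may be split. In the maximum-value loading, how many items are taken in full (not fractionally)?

Ratios (sorted): E 11.42, B 8.84, C 3.18, A 3.11, D 2.86
take E (26 @ 297); take B (19 @ 168); take 21/34 of C → 66.71. Capacity used 66/66.
2 item(s) taken whole; one partial (take 21/34 of C).

2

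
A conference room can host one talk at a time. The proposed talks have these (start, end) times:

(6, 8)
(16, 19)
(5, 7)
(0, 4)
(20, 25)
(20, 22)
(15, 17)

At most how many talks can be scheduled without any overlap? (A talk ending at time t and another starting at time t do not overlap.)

By end time: (0,4), (5,7), (6,8), (15,17), (16,19), (20,22), (20,25).
Pick (0,4); next start ≥ 4 → (5,7); next start ≥ 7 → (15,17); next start ≥ 17 → (20,22).
Selected 4 talks.

4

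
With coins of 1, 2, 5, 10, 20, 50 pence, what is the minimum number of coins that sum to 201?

5

201 − 4×50→1 − 1×1→0
Total coins = 4 + 1 = 5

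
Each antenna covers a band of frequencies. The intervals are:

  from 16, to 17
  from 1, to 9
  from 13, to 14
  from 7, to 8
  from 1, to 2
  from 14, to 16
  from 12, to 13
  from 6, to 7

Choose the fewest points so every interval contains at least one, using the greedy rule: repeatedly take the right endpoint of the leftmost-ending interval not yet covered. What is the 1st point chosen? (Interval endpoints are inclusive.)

Sort by right endpoint; whenever an interval is uncovered, place a point at its right end.
By right end: [1,2]  [6,7]  [7,8]  [1,9]  [12,13]  [13,14]  [14,16]  [16,17]
[1,2] uncovered → point at 2; [6,7] uncovered → point at 7; [12,13] uncovered → point at 13; [14,16] uncovered → point at 16.
Points: 2, 7, 13, 16 (4 total).

2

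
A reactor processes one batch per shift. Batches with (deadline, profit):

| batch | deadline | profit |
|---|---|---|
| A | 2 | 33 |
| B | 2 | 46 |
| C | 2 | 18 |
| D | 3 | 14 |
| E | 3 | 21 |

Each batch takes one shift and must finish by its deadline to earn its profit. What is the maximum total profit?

Take jobs in profit order; each goes to the latest open slot no later than its deadline.
Profit order: B=46 A=33 E=21 C=18 D=14
Assign: B→slot 2, A→slot 1, E→slot 3, C skipped, D skipped.
Slots: [1:A] [2:B] [3:E]
Profit = 33 + 46 + 21 = 100

100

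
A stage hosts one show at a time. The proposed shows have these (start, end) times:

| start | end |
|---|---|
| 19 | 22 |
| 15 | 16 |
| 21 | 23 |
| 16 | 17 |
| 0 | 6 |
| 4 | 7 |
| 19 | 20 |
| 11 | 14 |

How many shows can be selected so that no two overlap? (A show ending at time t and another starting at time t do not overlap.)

6

Sort by end time and greedily take each interval whose start is ≥ the last chosen end.
Sorted by end: (0,6)  (4,7)  (11,14)  (15,16)  (16,17)  (19,20)  (19,22)  (21,23)
take (0,6); skip (4,7); take (11,14); take (15,16); take (16,17); take (19,20); skip (19,22); take (21,23).
Selected 6 shows.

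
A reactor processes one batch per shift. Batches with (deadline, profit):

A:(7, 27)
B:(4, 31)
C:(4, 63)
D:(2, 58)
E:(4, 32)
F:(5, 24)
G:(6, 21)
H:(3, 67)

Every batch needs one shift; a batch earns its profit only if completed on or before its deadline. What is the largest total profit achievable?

By profit: H(d3,67), C(d4,63), D(d2,58), E(d4,32), B(d4,31), A(d7,27), F(d5,24), G(d6,21)
H→slot 3; C→slot 4; D→slot 2; E→slot 1; B skipped; A→slot 7; F→slot 5; G→slot 6.
Profit = 32 + 58 + 67 + 63 + 24 + 21 + 27 = 292

292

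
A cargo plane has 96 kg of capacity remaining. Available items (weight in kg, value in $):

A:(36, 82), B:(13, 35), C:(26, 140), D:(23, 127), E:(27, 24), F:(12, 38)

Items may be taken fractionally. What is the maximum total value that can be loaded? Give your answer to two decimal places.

390.11

Greedy by value/weight ratio, highest first.
Order: D (127/23=5.52) > C (140/26=5.38) > F (38/12=3.17) > B (35/13=2.69) > A (82/36=2.28) > E (24/27=0.89)
Fill: take D (23 @ 127) → take C (26 @ 140) → take F (12 @ 38) → take B (13 @ 35) → take 22/36 of A → 50.11; 96/96 used.
Total value = 390.11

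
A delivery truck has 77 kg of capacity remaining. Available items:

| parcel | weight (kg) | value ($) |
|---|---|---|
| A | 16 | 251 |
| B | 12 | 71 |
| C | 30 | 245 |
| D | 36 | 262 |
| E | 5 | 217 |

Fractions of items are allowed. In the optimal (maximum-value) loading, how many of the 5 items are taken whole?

Sort by value per unit weight and fill in that order.
Ratios (sorted): E 43.40, A 15.69, C 8.17, D 7.28, B 5.92
take E (5 @ 217); take A (16 @ 251); take C (30 @ 245); take 26/36 of D → 189.22. Capacity used 77/77.
3 item(s) taken whole; one partial (take 26/36 of D).

3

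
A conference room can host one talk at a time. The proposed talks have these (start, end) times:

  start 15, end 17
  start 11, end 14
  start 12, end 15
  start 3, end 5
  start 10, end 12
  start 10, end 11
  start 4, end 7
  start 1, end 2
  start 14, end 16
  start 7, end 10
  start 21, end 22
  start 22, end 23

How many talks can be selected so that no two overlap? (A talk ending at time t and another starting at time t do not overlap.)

8

Greedy by earliest finish: after sorting by end time, pick each interval compatible with the last pick.
By end time: (1,2), (3,5), (4,7), (7,10), (10,11), (10,12), (11,14), (12,15), (14,16), (15,17), (21,22), (22,23).
Pick (1,2); next start ≥ 2 → (3,5); next start ≥ 5 → (7,10); next start ≥ 10 → (10,11); next start ≥ 11 → (11,14); next start ≥ 14 → (14,16); next start ≥ 16 → (21,22); next start ≥ 22 → (22,23).
Selected 8 talks.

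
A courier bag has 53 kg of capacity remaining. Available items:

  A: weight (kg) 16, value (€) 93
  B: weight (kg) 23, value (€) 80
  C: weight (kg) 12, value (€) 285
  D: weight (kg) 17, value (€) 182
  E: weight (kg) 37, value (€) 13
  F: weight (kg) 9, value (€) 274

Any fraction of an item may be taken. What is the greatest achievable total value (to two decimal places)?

Greedy by value/weight ratio, highest first.
Ratios (sorted): F 30.44, C 23.75, D 10.71, A 5.81, B 3.48, E 0.35
take F (9 @ 274); take C (12 @ 285); take D (17 @ 182); take 15/16 of A → 87.19. Capacity used 53/53.
Total value = 828.19

828.19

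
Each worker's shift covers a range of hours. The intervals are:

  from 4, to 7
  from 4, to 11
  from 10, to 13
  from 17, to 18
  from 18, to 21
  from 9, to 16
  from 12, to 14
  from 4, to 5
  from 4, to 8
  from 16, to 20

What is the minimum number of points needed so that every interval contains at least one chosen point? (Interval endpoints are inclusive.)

3

By right end: [4,5]  [4,7]  [4,8]  [4,11]  [10,13]  [12,14]  [9,16]  [17,18]  [16,20]  [18,21]
[4,5] uncovered → point at 5; [10,13] uncovered → point at 13; [17,18] uncovered → point at 18.
Points: 5, 13, 18 (3 total).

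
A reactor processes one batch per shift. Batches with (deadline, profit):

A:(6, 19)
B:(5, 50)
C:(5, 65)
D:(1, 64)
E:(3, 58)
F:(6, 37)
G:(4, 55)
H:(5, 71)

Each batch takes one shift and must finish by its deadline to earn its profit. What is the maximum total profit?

Sort by profit descending; place each in the latest free slot ≤ its deadline.
Profit order: H=71 C=65 D=64 E=58 G=55 B=50 F=37 A=19
Assign: H→slot 5, C→slot 4, D→slot 1, E→slot 3, G→slot 2, B skipped, F→slot 6, A skipped.
Slots: [1:D] [2:G] [3:E] [4:C] [5:H] [6:F]
Profit = 64 + 55 + 58 + 65 + 71 + 37 = 350

350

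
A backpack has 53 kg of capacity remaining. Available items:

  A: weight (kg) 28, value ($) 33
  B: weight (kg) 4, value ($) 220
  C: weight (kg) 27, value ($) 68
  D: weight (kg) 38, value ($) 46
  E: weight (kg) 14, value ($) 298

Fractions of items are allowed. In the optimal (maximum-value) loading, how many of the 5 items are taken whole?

Sort by value per unit weight and fill in that order.
Ratios (sorted): B 55.00, E 21.29, C 2.52, D 1.21, A 1.18
take B (4 @ 220); take E (14 @ 298); take C (27 @ 68); take 8/38 of D → 9.68. Capacity used 53/53.
3 item(s) taken whole; one partial (take 8/38 of D).

3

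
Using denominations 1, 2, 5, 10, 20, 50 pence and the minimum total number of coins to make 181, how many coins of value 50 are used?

3

Use the largest denomination that fits, subtract, and repeat.
181 = 3×50 + 1×20 + 1×10 + 1×1
Count of 50: 3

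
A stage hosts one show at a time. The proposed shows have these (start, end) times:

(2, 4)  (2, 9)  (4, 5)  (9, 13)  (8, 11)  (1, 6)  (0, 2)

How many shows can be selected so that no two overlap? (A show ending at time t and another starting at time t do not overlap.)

Sorted by end: (0,2)  (2,4)  (4,5)  (1,6)  (2,9)  (8,11)  (9,13)
take (0,2); take (2,4); take (4,5); skip (1,6); take (8,11); skip (9,13).
Selected 4 shows.

4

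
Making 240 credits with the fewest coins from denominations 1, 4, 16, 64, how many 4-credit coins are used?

Greedy: take as many of the largest coin as possible, then repeat with the remainder.
240 − 3×64→48 − 3×16→0
Count of 4: 0

0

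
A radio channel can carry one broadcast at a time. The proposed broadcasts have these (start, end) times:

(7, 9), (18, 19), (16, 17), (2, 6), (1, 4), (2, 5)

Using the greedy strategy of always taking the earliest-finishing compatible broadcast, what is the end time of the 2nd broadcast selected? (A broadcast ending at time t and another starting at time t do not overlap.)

Sort by end time and greedily take each interval whose start is ≥ the last chosen end.
By end time: (1,4), (2,5), (2,6), (7,9), (16,17), (18,19).
Pick (1,4); next start ≥ 4 → (7,9); next start ≥ 9 → (16,17); next start ≥ 17 → (18,19).
Selected: (1,4) (7,9) (16,17) (18,19)

9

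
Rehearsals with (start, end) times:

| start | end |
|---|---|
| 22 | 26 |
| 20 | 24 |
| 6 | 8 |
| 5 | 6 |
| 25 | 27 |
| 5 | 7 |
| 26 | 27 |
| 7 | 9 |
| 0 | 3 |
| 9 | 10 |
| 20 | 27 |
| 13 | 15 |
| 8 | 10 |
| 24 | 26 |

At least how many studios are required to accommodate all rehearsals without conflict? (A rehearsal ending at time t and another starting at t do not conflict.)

starts: [0, 5, 5, 6, 7, 8, 9, 13, 20, 20, 22, 24, 25, 26]
ends:   [3, 6, 7, 8, 9, 10, 10, 15, 24, 26, 26, 27, 27, 27]
s0→1 e3→0 s5→1 s5→2 e6→1 s6→2 e7→1 s7→2 e8→1 s8→2 e9→1 s9→2 e10→1 e10→0 s13→1 e15→0 s20→1 s20→2 s22→3 e24→2 s24→3 s25→4  — peak 4.

4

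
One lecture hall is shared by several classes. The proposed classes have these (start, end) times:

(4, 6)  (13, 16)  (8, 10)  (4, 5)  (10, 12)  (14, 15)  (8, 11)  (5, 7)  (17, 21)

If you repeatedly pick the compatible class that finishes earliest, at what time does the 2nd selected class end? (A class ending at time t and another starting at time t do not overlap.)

7

Sort by end time and greedily take each interval whose start is ≥ the last chosen end.
By end time: (4,5), (4,6), (5,7), (8,10), (8,11), (10,12), (14,15), (13,16), (17,21).
Pick (4,5); next start ≥ 5 → (5,7); next start ≥ 7 → (8,10); next start ≥ 10 → (10,12); next start ≥ 12 → (14,15); next start ≥ 15 → (17,21).
Selected: (4,5) (5,7) (8,10) (10,12) (14,15) (17,21)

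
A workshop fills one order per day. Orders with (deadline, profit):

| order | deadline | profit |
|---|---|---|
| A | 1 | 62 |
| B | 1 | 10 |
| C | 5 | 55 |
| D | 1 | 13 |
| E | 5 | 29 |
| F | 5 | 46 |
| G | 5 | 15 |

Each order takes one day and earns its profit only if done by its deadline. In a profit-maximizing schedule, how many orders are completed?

Sort by profit descending; place each in the latest free slot ≤ its deadline.
By profit: A(d1,62), C(d5,55), F(d5,46), E(d5,29), G(d5,15), D(d1,13), B(d1,10)
A→slot 1; C→slot 5; F→slot 4; E→slot 3; G→slot 2; D skipped; B skipped.
5 of 7 scheduled.

5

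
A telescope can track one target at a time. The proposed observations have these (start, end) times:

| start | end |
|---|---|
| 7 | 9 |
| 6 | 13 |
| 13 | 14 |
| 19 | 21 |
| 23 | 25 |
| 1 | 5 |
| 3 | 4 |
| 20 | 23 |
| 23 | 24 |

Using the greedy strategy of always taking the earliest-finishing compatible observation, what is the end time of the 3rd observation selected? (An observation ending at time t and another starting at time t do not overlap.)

14

Greedy by earliest finish: after sorting by end time, pick each interval compatible with the last pick.
Sorted by end: (3,4)  (1,5)  (7,9)  (6,13)  (13,14)  (19,21)  (20,23)  (23,24)  (23,25)
take (3,4); take (7,9); take (13,14); take (19,21); skip (20,23); take (23,24); skip (23,25).
Selected: (3,4) (7,9) (13,14) (19,21) (23,24)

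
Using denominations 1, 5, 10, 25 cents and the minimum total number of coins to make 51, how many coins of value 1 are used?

1

51 − 2×25→1 − 1×1→0
Count of 1: 1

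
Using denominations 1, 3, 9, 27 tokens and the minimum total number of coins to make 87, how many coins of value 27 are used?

87 = 3×27 + 2×3
Count of 27: 3

3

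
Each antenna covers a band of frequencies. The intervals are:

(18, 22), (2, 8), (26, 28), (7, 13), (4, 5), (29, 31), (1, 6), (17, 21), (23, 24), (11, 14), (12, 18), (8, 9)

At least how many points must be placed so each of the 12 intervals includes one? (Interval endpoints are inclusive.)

Sort by right endpoint; whenever an interval is uncovered, place a point at its right end.
By right end: [4,5]  [1,6]  [2,8]  [8,9]  [7,13]  [11,14]  [12,18]  [17,21]  [18,22]  [23,24]  [26,28]  [29,31]
[4,5] uncovered → point at 5; [8,9] uncovered → point at 9; [11,14] uncovered → point at 14; [17,21] uncovered → point at 21; [23,24] uncovered → point at 24; [26,28] uncovered → point at 28; [29,31] uncovered → point at 31.
Points: 5, 9, 14, 21, 24, 28, 31 (7 total).

7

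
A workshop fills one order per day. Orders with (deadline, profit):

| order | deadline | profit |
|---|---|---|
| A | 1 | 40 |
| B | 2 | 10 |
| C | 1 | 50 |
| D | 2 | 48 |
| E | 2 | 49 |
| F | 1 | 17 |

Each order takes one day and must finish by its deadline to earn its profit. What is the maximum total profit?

Sort by profit descending; place each in the latest free slot ≤ its deadline.
By profit: C(d1,50), E(d2,49), D(d2,48), A(d1,40), F(d1,17), B(d2,10)
C→slot 1; E→slot 2; D skipped; A skipped; F skipped; B skipped.
Profit = 50 + 49 = 99

99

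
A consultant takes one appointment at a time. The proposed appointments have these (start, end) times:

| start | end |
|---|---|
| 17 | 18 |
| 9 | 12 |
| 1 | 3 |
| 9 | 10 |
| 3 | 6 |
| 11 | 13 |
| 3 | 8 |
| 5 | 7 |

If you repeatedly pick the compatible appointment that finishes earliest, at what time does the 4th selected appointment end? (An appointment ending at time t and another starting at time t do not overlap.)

13

By end time: (1,3), (3,6), (5,7), (3,8), (9,10), (9,12), (11,13), (17,18).
Pick (1,3); next start ≥ 3 → (3,6); next start ≥ 6 → (9,10); next start ≥ 10 → (11,13); next start ≥ 13 → (17,18).
Selected: (1,3) (3,6) (9,10) (11,13) (17,18)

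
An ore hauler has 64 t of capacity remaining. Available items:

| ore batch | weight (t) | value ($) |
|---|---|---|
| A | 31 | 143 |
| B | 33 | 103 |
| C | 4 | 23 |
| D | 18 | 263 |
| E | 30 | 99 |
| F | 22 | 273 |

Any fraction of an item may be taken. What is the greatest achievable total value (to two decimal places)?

Ratios (sorted): D 14.61, F 12.41, C 5.75, A 4.61, E 3.30, B 3.12
take D (18 @ 263); take F (22 @ 273); take C (4 @ 23); take 20/31 of A → 92.26. Capacity used 64/64.
Total value = 651.26

651.26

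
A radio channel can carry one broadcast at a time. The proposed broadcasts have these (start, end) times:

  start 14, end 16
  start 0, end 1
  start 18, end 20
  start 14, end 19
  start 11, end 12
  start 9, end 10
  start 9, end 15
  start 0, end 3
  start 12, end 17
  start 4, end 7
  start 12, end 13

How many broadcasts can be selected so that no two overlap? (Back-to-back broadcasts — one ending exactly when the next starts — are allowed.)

By end time: (0,1), (0,3), (4,7), (9,10), (11,12), (12,13), (9,15), (14,16), (12,17), (14,19), (18,20).
Pick (0,1); next start ≥ 1 → (4,7); next start ≥ 7 → (9,10); next start ≥ 10 → (11,12); next start ≥ 12 → (12,13); next start ≥ 13 → (14,16); next start ≥ 16 → (18,20).
Selected 7 broadcasts.

7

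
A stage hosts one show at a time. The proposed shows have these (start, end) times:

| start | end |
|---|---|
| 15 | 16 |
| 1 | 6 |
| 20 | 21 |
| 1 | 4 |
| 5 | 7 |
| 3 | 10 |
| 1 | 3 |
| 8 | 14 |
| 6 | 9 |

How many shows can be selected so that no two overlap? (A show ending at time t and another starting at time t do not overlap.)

5

Sorted by end: (1,3)  (1,4)  (1,6)  (5,7)  (6,9)  (3,10)  (8,14)  (15,16)  (20,21)
take (1,3); skip (1,6); take (5,7); take (8,14); take (15,16); take (20,21).
Selected 5 shows.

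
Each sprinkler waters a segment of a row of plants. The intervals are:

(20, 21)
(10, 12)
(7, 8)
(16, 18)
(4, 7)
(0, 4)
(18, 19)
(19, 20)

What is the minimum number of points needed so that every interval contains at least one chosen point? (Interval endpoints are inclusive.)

5

Process intervals by earliest right end; each time one isn't hit yet, stab at its right endpoint.
Sorted: [0,4] [4,7] [7,8] [10,12] [16,18] [18,19] [19,20] [20,21]
{[0,4],[4,7]} hit by 4; {[7,8]} hit by 8; {[10,12]} hit by 12; {[16,18],[18,19]} hit by 18; {[19,20],[20,21]} hit by 20.
Points: 4, 8, 12, 18, 20 (5 total).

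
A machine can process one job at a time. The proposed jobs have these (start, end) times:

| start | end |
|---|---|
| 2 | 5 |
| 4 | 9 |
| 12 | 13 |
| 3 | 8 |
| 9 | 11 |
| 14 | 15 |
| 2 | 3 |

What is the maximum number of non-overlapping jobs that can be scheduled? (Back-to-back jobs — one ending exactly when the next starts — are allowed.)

5

Order by finish time; keep every interval that doesn't clash with the previous kept one.
By end time: (2,3), (2,5), (3,8), (4,9), (9,11), (12,13), (14,15).
Pick (2,3); next start ≥ 3 → (3,8); next start ≥ 8 → (9,11); next start ≥ 11 → (12,13); next start ≥ 13 → (14,15).
Selected 5 jobs.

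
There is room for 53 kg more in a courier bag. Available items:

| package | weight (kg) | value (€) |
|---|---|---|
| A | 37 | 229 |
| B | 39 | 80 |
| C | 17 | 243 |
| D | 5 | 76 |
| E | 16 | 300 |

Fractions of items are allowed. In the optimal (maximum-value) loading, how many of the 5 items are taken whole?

3

Order: E (300/16=18.75) > D (76/5=15.20) > C (243/17=14.29) > A (229/37=6.19) > B (80/39=2.05)
Fill: take E (16 @ 300) → take D (5 @ 76) → take C (17 @ 243) → take 15/37 of A → 92.84; 53/53 used.
3 item(s) taken whole; one partial (take 15/37 of A).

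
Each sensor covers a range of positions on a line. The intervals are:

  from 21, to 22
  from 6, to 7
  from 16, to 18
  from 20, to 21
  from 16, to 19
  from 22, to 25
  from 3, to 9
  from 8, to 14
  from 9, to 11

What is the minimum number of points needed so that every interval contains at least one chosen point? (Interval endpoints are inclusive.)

5

Sort by right endpoint; whenever an interval is uncovered, place a point at its right end.
By right end: [6,7]  [3,9]  [9,11]  [8,14]  [16,18]  [16,19]  [20,21]  [21,22]  [22,25]
[6,7] uncovered → point at 7; [9,11] uncovered → point at 11; [16,18] uncovered → point at 18; [20,21] uncovered → point at 21; [22,25] uncovered → point at 25.
Points: 7, 11, 18, 21, 25 (5 total).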